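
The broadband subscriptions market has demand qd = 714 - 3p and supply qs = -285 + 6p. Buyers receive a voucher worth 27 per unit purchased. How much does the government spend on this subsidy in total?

Government cost = 11745

Pre-subsidy: 714 - 3p = -285 + 6p gives p* = 111, q* = 381.
With the rebate, buyers effectively pay pb = ps − 27, where ps is the price sellers receive.
Demand in terms of ps becomes qd = 714 − 3(ps − 27) = 795 - 3ps. Setting this equal to supply: 795 - 3ps = -285 + 6ps, so ps = 120.
Buyers pay pb = 120 − 27 = 93; q' = -285 + 6·120 = 435.
Government outlay = subsidy × quantity = 27 × 435 = 11745.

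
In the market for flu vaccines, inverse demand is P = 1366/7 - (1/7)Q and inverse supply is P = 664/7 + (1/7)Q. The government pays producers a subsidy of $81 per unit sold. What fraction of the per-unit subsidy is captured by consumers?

Pre-subsidy: 1366/7 - (1/7)Q = 664/7 + (1/7)Q gives Q* = 351 and P* = 145.
With the subsidy, sellers receive Ps = Pb + 81 for each unit, where Pb is the price buyers pay.
On the curves, Pb = 1366/7 - (1/7)Q and Ps = 664/7 + (1/7)Q; the wedge Ps − Pb = 81 gives 664/7 + (1/7)Q − (1366/7 - (1/7)Q) = 81, so Q' = 634.5.
Then Pb = 1366/7 − (1/7)·634.5 = 104.5 and Ps = 664/7 + (1/7)·634.5 = 185.5.
Buyers' price falls by P* − Pb = 145 − 104.5 = 40.5; sellers' price rises by Ps − P* = 185.5 − 145 = 40.5.
So consumers capture 40.5/81 = 0.5 of each unit of subsidy.

Consumer share = 0.5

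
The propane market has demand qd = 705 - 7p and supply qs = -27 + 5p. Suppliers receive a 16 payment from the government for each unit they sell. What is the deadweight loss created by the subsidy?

Deadweight loss = 1120/3

Pre-subsidy: 705 - 7p = -27 + 5p gives p* = 61, q* = 278.
With the subsidy, sellers receive ps = pb + 16 for each unit, where pb is the price buyers pay.
Supply in terms of pb becomes qs = -27 + 5(pb + 16) = 53 + 5pb. Setting this equal to demand: 705 - 7pb = 53 + 5pb, so pb = 163/3.
Sellers receive ps = 163/3 + 16 = 211/3; q' = 705 − 7·(163/3) = 974/3.
The subsidy expands output by 974/3 − 278 = 140/3 past the efficient level; on those units the gap between marginal cost and willingness to pay runs from 0 up to 16.
DWL = ½ × 16 × 140/3 = 1120/3.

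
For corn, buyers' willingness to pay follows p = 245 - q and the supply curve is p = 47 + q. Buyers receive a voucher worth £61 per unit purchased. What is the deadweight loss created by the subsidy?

Deadweight loss = £930.25

Pre-subsidy: 245 - q = 47 + q gives q* = 99 and p* = 146.
With the rebate, buyers effectively pay pb = ps − 61, where ps is the price sellers receive.
On the curves, pb = 245 - q and ps = 47 + q; the wedge ps − pb = 61 gives 47 + q − (245 - q) = 61, so q' = 129.5.
Then pb = 245 − 1·129.5 = 115.5 and ps = 47 + 1·129.5 = 176.5.
The subsidy expands output by 129.5 − 99 = 30.5 past the efficient level; on those units the gap between marginal cost and willingness to pay runs from 0 up to 61.
DWL = ½ × 61 × 30.5 = 930.25.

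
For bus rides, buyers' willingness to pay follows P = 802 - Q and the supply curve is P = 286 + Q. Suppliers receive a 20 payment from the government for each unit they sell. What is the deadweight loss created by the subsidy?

Deadweight loss = 100

Pre-subsidy: 802 - Q = 286 + Q gives Q* = 258 and P* = 544.
With the subsidy, sellers receive Ps = Pb + 20 for each unit, where Pb is the price buyers pay.
On the curves, Pb = 802 - Q and Ps = 286 + Q; the wedge Ps − Pb = 20 gives 286 + Q − (802 - Q) = 20, so Q' = 268.
Then Pb = 802 − 1·268 = 534 and Ps = 286 + 1·268 = 554.
The subsidy expands output by 268 − 258 = 10 past the efficient level; on those units the gap between marginal cost and willingness to pay runs from 0 up to 20.
DWL = ½ × 20 × 10 = 100.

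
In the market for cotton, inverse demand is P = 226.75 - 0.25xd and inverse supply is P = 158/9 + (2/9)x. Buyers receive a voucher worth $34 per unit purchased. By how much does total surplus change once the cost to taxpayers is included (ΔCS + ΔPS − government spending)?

Pre-subsidy: 226.75 - 0.25x = 158/9 + (2/9)x gives x* = 443 and P* = 116.
With the rebate, buyers effectively pay Pb = Ps − 34, where Ps is the price sellers receive.
On the curves, Pb = 226.75 - 0.25x and Ps = 158/9 + (2/9)x; the wedge Ps − Pb = 34 gives 158/9 + (2/9)x − (226.75 - 0.25x) = 34, so x' = 515.
Then Pb = 226.75 − 0.25·515 = 98 and Ps = 158/9 + (2/9)·515 = 132.
ΔCS = ½(443 + 515)(116 − 98) = 8622; ΔPS = ½(443 + 515)(132 − 116) = 7664.
Government spending = 34 × 515 = 17510.
Net change = 8622 + 7664 − 17510 = -1224. The loss equals the DWL triangle ½·34·72.

Net change in total surplus = -$1224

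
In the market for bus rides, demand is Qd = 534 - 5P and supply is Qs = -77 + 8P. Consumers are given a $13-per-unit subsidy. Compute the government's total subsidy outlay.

Government cost = $4407

Pre-subsidy: 534 - 5P = -77 + 8P gives P* = 47, Q* = 299.
With the rebate, buyers effectively pay Pb = Ps − 13, where Ps is the price sellers receive.
Demand in terms of Ps becomes Qd = 534 − 5(Ps − 13) = 599 - 5Ps. Setting this equal to supply: 599 - 5Ps = -77 + 8Ps, so Ps = 52.
Buyers pay Pb = 52 − 13 = 39; Q' = -77 + 8·52 = 339.
Government outlay = subsidy × quantity = 13 × 339 = 4407.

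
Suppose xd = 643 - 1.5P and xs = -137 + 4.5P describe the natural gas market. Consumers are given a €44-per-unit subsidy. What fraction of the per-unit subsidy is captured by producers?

Pre-subsidy: 643 - 1.5P = -137 + 4.5P gives P* = 130, x* = 448.
With the rebate, buyers effectively pay Pb = Ps − 44, where Ps is the price sellers receive.
Demand in terms of Ps becomes xd = 643 − 1.5(Ps − 44) = 709 - 1.5Ps. Setting this equal to supply: 709 - 1.5Ps = -137 + 4.5Ps, so Ps = 141.
Buyers pay Pb = 141 − 44 = 97; x' = -137 + 4.5·141 = 497.5.
Buyers' price falls by P* − Pb = 130 − 97 = 33; sellers' price rises by Ps − P* = 141 − 130 = 11.
So producers capture 11/44 = 0.25 of each unit of subsidy.

Producer share = 0.25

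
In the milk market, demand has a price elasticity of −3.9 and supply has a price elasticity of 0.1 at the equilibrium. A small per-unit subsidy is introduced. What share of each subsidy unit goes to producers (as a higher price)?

Producer share = 0.975

For a small subsidy around the equilibrium, the benefit split depends on the relative slopes, which at a point are proportional to the elasticities.
Buyer share = εs/(εs + |εd|) = 0.1/(0.1 + 3.9) = 0.025; seller share = |εd|/(εs + |εd|) = 0.975.
So producers capture 0.975 of the subsidy.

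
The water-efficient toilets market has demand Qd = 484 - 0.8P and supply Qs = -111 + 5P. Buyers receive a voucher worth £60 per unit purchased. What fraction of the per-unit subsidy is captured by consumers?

Pre-subsidy: 484 - 0.8P = -111 + 5P gives P* = 2975/29, Q* = 11656/29.
With the rebate, buyers effectively pay Pb = Ps − 60, where Ps is the price sellers receive.
Demand in terms of Ps becomes Qd = 484 − 0.8(Ps − 60) = 532 - 0.8Ps. Setting this equal to supply: 532 - 0.8Ps = -111 + 5Ps, so Ps = 3215/29.
Buyers pay Pb = 3215/29 − 60 = 1475/29; Q' = -111 + 5·(3215/29) = 12856/29.
Buyers' price falls by P* − Pb = 2975/29 − 1475/29 = 1500/29; sellers' price rises by Ps − P* = 3215/29 − 2975/29 = 240/29.
So consumers capture (1500/29)/60 = 25/29 of each unit of subsidy.

Consumer share = 25/29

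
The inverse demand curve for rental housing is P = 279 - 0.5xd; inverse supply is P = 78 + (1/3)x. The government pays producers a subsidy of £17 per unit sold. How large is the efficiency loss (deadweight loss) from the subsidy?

Pre-subsidy: 279 - 0.5x = 78 + (1/3)x gives x* = 241.2 and P* = 158.4.
With the subsidy, sellers receive Ps = Pb + 17 for each unit, where Pb is the price buyers pay.
On the curves, Pb = 279 - 0.5x and Ps = 78 + (1/3)x; the wedge Ps − Pb = 17 gives 78 + (1/3)x − (279 - 0.5x) = 17, so x' = 261.6.
Then Pb = 279 − 0.5·261.6 = 148.2 and Ps = 78 + (1/3)·261.6 = 165.2.
The subsidy expands output by 261.6 − 241.2 = 20.4 past the efficient level; on those units the gap between marginal cost and willingness to pay runs from 0 up to 17.
DWL = ½ × 17 × 20.4 = 173.4.

Deadweight loss = £173.4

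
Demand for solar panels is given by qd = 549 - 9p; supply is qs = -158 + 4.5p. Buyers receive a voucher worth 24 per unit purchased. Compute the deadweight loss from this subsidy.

Pre-subsidy: 549 - 9p = -158 + 4.5p gives p* = 1414/27, q* = 233/3.
With the rebate, buyers effectively pay pb = ps − 24, where ps is the price sellers receive.
Demand in terms of ps becomes qd = 549 − 9(ps − 24) = 765 - 9ps. Setting this equal to supply: 765 - 9ps = -158 + 4.5ps, so ps = 1846/27.
Buyers pay pb = 1846/27 − 24 = 1198/27; q' = -158 + 4.5·(1846/27) = 449/3.
The subsidy expands output by 449/3 − 233/3 = 72 past the efficient level; on those units the gap between marginal cost and willingness to pay runs from 0 up to 24.
DWL = ½ × 24 × 72 = 864.

Deadweight loss = 864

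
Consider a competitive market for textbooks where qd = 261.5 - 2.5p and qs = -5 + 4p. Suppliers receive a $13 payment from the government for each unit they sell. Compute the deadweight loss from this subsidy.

Pre-subsidy: 261.5 - 2.5p = -5 + 4p gives p* = 41, q* = 159.
With the subsidy, sellers receive ps = pb + 13 for each unit, where pb is the price buyers pay.
Supply in terms of pb becomes qs = -5 + 4(pb + 13) = 47 + 4pb. Setting this equal to demand: 261.5 - 2.5pb = 47 + 4pb, so pb = 33.
Sellers receive ps = 33 + 13 = 46; q' = 261.5 − 2.5·33 = 179.
The subsidy expands output by 179 − 159 = 20 past the efficient level; on those units the gap between marginal cost and willingness to pay runs from 0 up to 13.
DWL = ½ × 13 × 20 = 130.

Deadweight loss = $130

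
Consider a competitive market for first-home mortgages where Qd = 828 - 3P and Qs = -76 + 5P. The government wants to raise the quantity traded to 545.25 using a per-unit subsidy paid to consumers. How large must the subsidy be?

At Q = 545.25, invert demand for the buyer price: Pb = (828 − 545.25)/3 = 94.25; invert supply for the seller price: Ps = (545.25 − (-76))/5 = 124.25.
The subsidy must fill the gap: s = Ps − Pb = 124.25 − 94.25 = 30.

Required subsidy s = 30 per unit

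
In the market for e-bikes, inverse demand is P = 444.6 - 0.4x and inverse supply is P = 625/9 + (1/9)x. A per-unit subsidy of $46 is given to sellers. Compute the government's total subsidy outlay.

Pre-subsidy: 444.6 - 0.4x = 625/9 + (1/9)x gives x* = 734 and P* = 151.
With the subsidy, sellers receive Ps = Pb + 46 for each unit, where Pb is the price buyers pay.
On the curves, Pb = 444.6 - 0.4x and Ps = 625/9 + (1/9)x; the wedge Ps − Pb = 46 gives 625/9 + (1/9)x − (444.6 - 0.4x) = 46, so x' = 824.
Then Pb = 444.6 − 0.4·824 = 115 and Ps = 625/9 + (1/9)·824 = 161.
Government outlay = subsidy × quantity = 46 × 824 = 37904.

Government cost = $37904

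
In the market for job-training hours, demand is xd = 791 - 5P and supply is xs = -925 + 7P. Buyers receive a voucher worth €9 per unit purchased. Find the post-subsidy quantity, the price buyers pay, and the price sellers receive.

Pre-subsidy: 791 - 5P = -925 + 7P gives P* = 143, x* = 76.
With the rebate, buyers effectively pay Pb = Ps − 9, where Ps is the price sellers receive.
Demand in terms of Ps becomes xd = 791 − 5(Ps − 9) = 836 - 5Ps. Setting this equal to supply: 836 - 5Ps = -925 + 7Ps, so Ps = 146.75.
Buyers pay Pb = 146.75 − 9 = 137.75; x' = -925 + 7·146.75 = 102.25.

x' = 102.25; buyers pay €137.75; sellers receive €146.75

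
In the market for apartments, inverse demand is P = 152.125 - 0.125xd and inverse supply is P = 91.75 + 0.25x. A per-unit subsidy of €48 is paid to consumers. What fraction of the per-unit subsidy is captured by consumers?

Consumer share = 1/3

Pre-subsidy: 152.125 - 0.125x = 91.75 + 0.25x gives x* = 161 and P* = 132.
With the rebate, buyers effectively pay Pb = Ps − 48, where Ps is the price sellers receive.
On the curves, Pb = 152.125 - 0.125x and Ps = 91.75 + 0.25x; the wedge Ps − Pb = 48 gives 91.75 + 0.25x − (152.125 - 0.125x) = 48, so x' = 289.
Then Pb = 152.125 − 0.125·289 = 116 and Ps = 91.75 + 0.25·289 = 164.
Buyers' price falls by P* − Pb = 132 − 116 = 16; sellers' price rises by Ps − P* = 164 − 132 = 32.
So consumers capture 16/48 = 1/3 of each unit of subsidy.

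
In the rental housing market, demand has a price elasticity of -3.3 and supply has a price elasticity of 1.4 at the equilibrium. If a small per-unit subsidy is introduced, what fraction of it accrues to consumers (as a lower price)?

For a small subsidy around the equilibrium, the benefit split depends on the relative slopes, which at a point are proportional to the elasticities.
Buyer share = εs/(εs + |εd|) = 1.4/(1.4 + 3.3) = 14/47; seller share = |εd|/(εs + |εd|) = 33/47.

Consumer share = 14/47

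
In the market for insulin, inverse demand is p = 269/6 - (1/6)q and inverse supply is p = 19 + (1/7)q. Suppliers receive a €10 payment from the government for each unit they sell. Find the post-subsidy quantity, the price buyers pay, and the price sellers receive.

Pre-subsidy: 269/6 - (1/6)q = 19 + (1/7)q gives q* = 1085/13 and p* = 402/13.
With the subsidy, sellers receive ps = pb + 10 for each unit, where pb is the price buyers pay.
On the curves, pb = 269/6 - (1/6)q and ps = 19 + (1/7)q; the wedge ps − pb = 10 gives 19 + (1/7)q − (269/6 - (1/6)q) = 10, so q' = 1505/13.
Then pb = 269/6 − (1/6)·(1505/13) = 332/13 and ps = 19 + (1/7)·(1505/13) = 462/13.

q' = 1505/13; buyers pay 332/13; sellers receive 462/13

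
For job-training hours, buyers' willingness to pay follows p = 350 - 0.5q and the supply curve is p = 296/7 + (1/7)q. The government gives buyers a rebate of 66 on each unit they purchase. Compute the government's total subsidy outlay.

Government cost = 38368

Pre-subsidy: 350 - 0.5q = 296/7 + (1/7)q gives q* = 1436/3 and p* = 332/3.
With the rebate, buyers effectively pay pb = ps − 66, where ps is the price sellers receive.
On the curves, pb = 350 - 0.5q and ps = 296/7 + (1/7)q; the wedge ps − pb = 66 gives 296/7 + (1/7)q − (350 - 0.5q) = 66, so q' = 1744/3.
Then pb = 350 − 0.5·(1744/3) = 178/3 and ps = 296/7 + (1/7)·(1744/3) = 376/3.
Government outlay = subsidy × quantity = 66 × 1744/3 = 38368.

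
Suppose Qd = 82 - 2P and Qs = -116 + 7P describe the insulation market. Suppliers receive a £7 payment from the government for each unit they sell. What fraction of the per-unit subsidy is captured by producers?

Producer share = 2/9

Pre-subsidy: 82 - 2P = -116 + 7P gives P* = 22, Q* = 38.
With the subsidy, sellers receive Ps = Pb + 7 for each unit, where Pb is the price buyers pay.
Supply in terms of Pb becomes Qs = -116 + 7(Pb + 7) = -67 + 7Pb. Setting this equal to demand: 82 - 2Pb = -67 + 7Pb, so Pb = 149/9.
Sellers receive Ps = 149/9 + 7 = 212/9; Q' = 82 − 2·(149/9) = 440/9.
Buyers' price falls by P* − Pb = 22 − 149/9 = 49/9; sellers' price rises by Ps − P* = 212/9 − 22 = 14/9.
So producers capture (14/9)/7 = 2/9 of each unit of subsidy.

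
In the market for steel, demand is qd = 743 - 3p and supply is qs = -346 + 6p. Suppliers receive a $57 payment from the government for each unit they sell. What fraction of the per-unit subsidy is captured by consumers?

Pre-subsidy: 743 - 3p = -346 + 6p gives p* = 121, q* = 380.
With the subsidy, sellers receive ps = pb + 57 for each unit, where pb is the price buyers pay.
Supply in terms of pb becomes qs = -346 + 6(pb + 57) = -4 + 6pb. Setting this equal to demand: 743 - 3pb = -4 + 6pb, so pb = 83.
Sellers receive ps = 83 + 57 = 140; q' = 743 − 3·83 = 494.
Buyers' price falls by p* − pb = 121 − 83 = 38; sellers' price rises by ps − p* = 140 − 121 = 19.
So consumers capture 38/57 = 2/3 of each unit of subsidy.

Consumer share = 2/3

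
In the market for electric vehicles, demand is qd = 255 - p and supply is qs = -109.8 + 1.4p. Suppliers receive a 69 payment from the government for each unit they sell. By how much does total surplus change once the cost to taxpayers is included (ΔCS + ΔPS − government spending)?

Pre-subsidy: 255 - p = -109.8 + 1.4p gives p* = 152, q* = 103.
With the subsidy, sellers receive ps = pb + 69 for each unit, where pb is the price buyers pay.
Supply in terms of pb becomes qs = -109.8 + 1.4(pb + 69) = -13.2 + 1.4pb. Setting this equal to demand: 255 - pb = -13.2 + 1.4pb, so pb = 111.75.
Sellers receive ps = 111.75 + 69 = 180.75; q' = 255 − 1·111.75 = 143.25.
ΔCS = ½(103 + 143.25)(152 − 111.75) = 4955.78125; ΔPS = ½(103 + 143.25)(180.75 − 152) = 3539.84375.
Government spending = 69 × 143.25 = 9884.25.
Net change = 4955.78125 + 3539.84375 − 9884.25 = -1388.625. The loss equals the DWL triangle ½·69·40.25.

Net change in total surplus = -1388.625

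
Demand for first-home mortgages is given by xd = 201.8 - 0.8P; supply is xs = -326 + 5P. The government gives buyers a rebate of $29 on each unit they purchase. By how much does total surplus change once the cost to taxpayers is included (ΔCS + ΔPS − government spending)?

Net change in total surplus = -$290

Pre-subsidy: 201.8 - 0.8P = -326 + 5P gives P* = 91, x* = 129.
With the rebate, buyers effectively pay Pb = Ps − 29, where Ps is the price sellers receive.
Demand in terms of Ps becomes xd = 201.8 − 0.8(Ps − 29) = 225 - 0.8Ps. Setting this equal to supply: 225 - 0.8Ps = -326 + 5Ps, so Ps = 95.
Buyers pay Pb = 95 − 29 = 66; x' = -326 + 5·95 = 149.
ΔCS = ½(129 + 149)(91 − 66) = 3475; ΔPS = ½(129 + 149)(95 − 91) = 556.
Government spending = 29 × 149 = 4321.
Net change = 3475 + 556 − 4321 = -290. The loss equals the DWL triangle ½·29·20.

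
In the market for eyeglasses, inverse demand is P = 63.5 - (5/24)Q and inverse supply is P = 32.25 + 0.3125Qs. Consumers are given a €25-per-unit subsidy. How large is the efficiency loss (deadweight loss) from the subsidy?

Pre-subsidy: 63.5 - (5/24)Q = 32.25 + 0.3125Q gives Q* = 60 and P* = 51.
With the rebate, buyers effectively pay Pb = Ps − 25, where Ps is the price sellers receive.
On the curves, Pb = 63.5 - (5/24)Q and Ps = 32.25 + 0.3125Q; the wedge Ps − Pb = 25 gives 32.25 + 0.3125Q − (63.5 - (5/24)Q) = 25, so Q' = 108.
Then Pb = 63.5 − (5/24)·108 = 41 and Ps = 32.25 + 0.3125·108 = 66.
The subsidy expands output by 108 − 60 = 48 past the efficient level; on those units the gap between marginal cost and willingness to pay runs from 0 up to 25.
DWL = ½ × 25 × 48 = 600.

Deadweight loss = €600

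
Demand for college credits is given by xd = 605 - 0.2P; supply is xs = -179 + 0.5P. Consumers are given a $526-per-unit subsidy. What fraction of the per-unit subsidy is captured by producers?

Pre-subsidy: 605 - 0.2P = -179 + 0.5P gives P* = 1120, x* = 381.
With the rebate, buyers effectively pay Pb = Ps − 526, where Ps is the price sellers receive.
Demand in terms of Ps becomes xd = 605 − 0.2(Ps − 526) = 710.2 - 0.2Ps. Setting this equal to supply: 710.2 - 0.2Ps = -179 + 0.5Ps, so Ps = 8892/7.
Buyers pay Pb = 8892/7 − 526 = 5210/7; x' = -179 + 0.5·(8892/7) = 3193/7.
Buyers' price falls by P* − Pb = 1120 − 5210/7 = 2630/7; sellers' price rises by Ps − P* = 8892/7 − 1120 = 1052/7.
So producers capture (1052/7)/526 = 2/7 of each unit of subsidy.

Producer share = 2/7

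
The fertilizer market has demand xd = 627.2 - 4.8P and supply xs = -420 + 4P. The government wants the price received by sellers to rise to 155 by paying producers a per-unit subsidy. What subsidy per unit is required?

Required subsidy s = 66 per unit

At a seller price of 155, quantity supplied is -420 + 4·155 = 200.
Buyers absorb 200 only when they pay Pb with 627.2 − 4.8·Pb = 200, i.e. Pb = 89.
s = Ps − Pb = 155 − 89 = 66.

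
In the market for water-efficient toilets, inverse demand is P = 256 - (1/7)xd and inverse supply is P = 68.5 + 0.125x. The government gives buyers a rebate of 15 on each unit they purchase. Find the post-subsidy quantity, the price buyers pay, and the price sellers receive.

x' = 756; buyers pay 148; sellers receive 163

Pre-subsidy: 256 - (1/7)x = 68.5 + 0.125x gives x* = 700 and P* = 156.
With the rebate, buyers effectively pay Pb = Ps − 15, where Ps is the price sellers receive.
On the curves, Pb = 256 - (1/7)x and Ps = 68.5 + 0.125x; the wedge Ps − Pb = 15 gives 68.5 + 0.125x − (256 - (1/7)x) = 15, so x' = 756.
Then Pb = 256 − (1/7)·756 = 148 and Ps = 68.5 + 0.125·756 = 163.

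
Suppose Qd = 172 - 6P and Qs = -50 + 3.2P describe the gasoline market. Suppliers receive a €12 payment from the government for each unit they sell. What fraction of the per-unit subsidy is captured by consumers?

Pre-subsidy: 172 - 6P = -50 + 3.2P gives P* = 555/23, Q* = 626/23.
With the subsidy, sellers receive Ps = Pb + 12 for each unit, where Pb is the price buyers pay.
Supply in terms of Pb becomes Qs = -50 + 3.2(Pb + 12) = -11.6 + 3.2Pb. Setting this equal to demand: 172 - 6Pb = -11.6 + 3.2Pb, so Pb = 459/23.
Sellers receive Ps = 459/23 + 12 = 735/23; Q' = 172 − 6·(459/23) = 1202/23.
Buyers' price falls by P* − Pb = 555/23 − 459/23 = 96/23; sellers' price rises by Ps − P* = 735/23 − 555/23 = 180/23.
So consumers capture (96/23)/12 = 8/23 of each unit of subsidy.

Consumer share = 8/23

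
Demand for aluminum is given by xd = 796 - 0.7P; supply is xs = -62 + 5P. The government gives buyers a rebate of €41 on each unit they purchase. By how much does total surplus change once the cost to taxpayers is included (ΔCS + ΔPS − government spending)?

Pre-subsidy: 796 - 0.7P = -62 + 5P gives P* = 2860/19, x* = 13122/19.
With the rebate, buyers effectively pay Pb = Ps − 41, where Ps is the price sellers receive.
Demand in terms of Ps becomes xd = 796 − 0.7(Ps − 41) = 824.7 - 0.7Ps. Setting this equal to supply: 824.7 - 0.7Ps = -62 + 5Ps, so Ps = 8867/57.
Buyers pay Pb = 8867/57 − 41 = 6530/57; x' = -62 + 5·(8867/57) = 40801/57.
ΔCS = ½(13122/19 + 40801/57)(2860/19 − 6530/57) = 82171175/3249; ΔPS = ½(13122/19 + 40801/57)(8867/57 − 2860/19) = 23007929/6498.
Government spending = 41 × 40801/57 = 1672841/57.
Net change = 82171175/3249 + 23007929/6498 − 1672841/57 = -58835/114. The loss equals the DWL triangle ½·41·1435/57.

Net change in total surplus = -58835/114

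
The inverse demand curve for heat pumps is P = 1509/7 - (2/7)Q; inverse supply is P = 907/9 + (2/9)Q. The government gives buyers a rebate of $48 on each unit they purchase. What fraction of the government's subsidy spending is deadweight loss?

Pre-subsidy: 1509/7 - (2/7)Q = 907/9 + (2/9)Q gives Q* = 226 and P* = 151.
With the rebate, buyers effectively pay Pb = Ps − 48, where Ps is the price sellers receive.
On the curves, Pb = 1509/7 - (2/7)Q and Ps = 907/9 + (2/9)Q; the wedge Ps − Pb = 48 gives 907/9 + (2/9)Q − (1509/7 - (2/7)Q) = 48, so Q' = 320.5.
Then Pb = 1509/7 − (2/7)·320.5 = 124 and Ps = 907/9 + (2/9)·320.5 = 172.
ΔCS = ½(226 + 320.5)(151 − 124) = 7377.75; ΔPS = ½(226 + 320.5)(172 − 151) = 5738.25.
Government spending = 48 × 320.5 = 15384.
DWL = ½ × 48 × (320.5 − 226) = 2268; fraction = 2268 / 15384 = 189/1282.

DWL / government spending = 189/1282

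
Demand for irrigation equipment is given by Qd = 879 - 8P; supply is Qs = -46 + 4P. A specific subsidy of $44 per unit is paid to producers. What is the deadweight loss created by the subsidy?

Deadweight loss = 7744/3

Pre-subsidy: 879 - 8P = -46 + 4P gives P* = 925/12, Q* = 787/3.
With the subsidy, sellers receive Ps = Pb + 44 for each unit, where Pb is the price buyers pay.
Supply in terms of Pb becomes Qs = -46 + 4(Pb + 44) = 130 + 4Pb. Setting this equal to demand: 879 - 8Pb = 130 + 4Pb, so Pb = 749/12.
Sellers receive Ps = 749/12 + 44 = 1277/12; Q' = 879 − 8·(749/12) = 1139/3.
The subsidy expands output by 1139/3 − 787/3 = 352/3 past the efficient level; on those units the gap between marginal cost and willingness to pay runs from 0 up to 44.
DWL = ½ × 44 × 352/3 = 7744/3.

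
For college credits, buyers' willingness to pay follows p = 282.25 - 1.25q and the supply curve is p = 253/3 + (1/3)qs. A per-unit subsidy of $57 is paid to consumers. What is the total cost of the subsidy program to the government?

Government cost = $9177

Pre-subsidy: 282.25 - 1.25q = 253/3 + (1/3)q gives q* = 125 and p* = 126.
With the rebate, buyers effectively pay pb = ps − 57, where ps is the price sellers receive.
On the curves, pb = 282.25 - 1.25q and ps = 253/3 + (1/3)q; the wedge ps − pb = 57 gives 253/3 + (1/3)q − (282.25 - 1.25q) = 57, so q' = 161.
Then pb = 282.25 − 1.25·161 = 81 and ps = 253/3 + (1/3)·161 = 138.
Government outlay = subsidy × quantity = 57 × 161 = 9177.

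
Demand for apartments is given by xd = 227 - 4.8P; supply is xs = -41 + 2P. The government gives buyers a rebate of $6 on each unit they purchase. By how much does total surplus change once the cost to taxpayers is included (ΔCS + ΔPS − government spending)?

Pre-subsidy: 227 - 4.8P = -41 + 2P gives P* = 670/17, x* = 643/17.
With the rebate, buyers effectively pay Pb = Ps − 6, where Ps is the price sellers receive.
Demand in terms of Ps becomes xd = 227 − 4.8(Ps − 6) = 255.8 - 4.8Ps. Setting this equal to supply: 255.8 - 4.8Ps = -41 + 2Ps, so Ps = 742/17.
Buyers pay Pb = 742/17 − 6 = 640/17; x' = -41 + 2·(742/17) = 787/17.
ΔCS = ½(643/17 + 787/17)(670/17 − 640/17) = 21450/289; ΔPS = ½(643/17 + 787/17)(742/17 − 670/17) = 51480/289.
Government spending = 6 × 787/17 = 4722/17.
Net change = 21450/289 + 51480/289 − 4722/17 = -432/17. The loss equals the DWL triangle ½·6·144/17.

Net change in total surplus = -432/17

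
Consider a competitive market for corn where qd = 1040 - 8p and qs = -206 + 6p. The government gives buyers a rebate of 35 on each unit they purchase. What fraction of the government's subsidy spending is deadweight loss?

DWL / government spending = 15/112

Pre-subsidy: 1040 - 8p = -206 + 6p gives p* = 89, q* = 328.
With the rebate, buyers effectively pay pb = ps − 35, where ps is the price sellers receive.
Demand in terms of ps becomes qd = 1040 − 8(ps − 35) = 1320 - 8ps. Setting this equal to supply: 1320 - 8ps = -206 + 6ps, so ps = 109.
Buyers pay pb = 109 − 35 = 74; q' = -206 + 6·109 = 448.
ΔCS = ½(328 + 448)(89 − 74) = 5820; ΔPS = ½(328 + 448)(109 − 89) = 7760.
Government spending = 35 × 448 = 15680.
DWL = ½ × 35 × (448 − 328) = 2100; fraction = 2100 / 15680 = 15/112.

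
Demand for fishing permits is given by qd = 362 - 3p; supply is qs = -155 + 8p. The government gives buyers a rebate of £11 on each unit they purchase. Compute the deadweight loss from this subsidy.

Pre-subsidy: 362 - 3p = -155 + 8p gives p* = 47, q* = 221.
With the rebate, buyers effectively pay pb = ps − 11, where ps is the price sellers receive.
Demand in terms of ps becomes qd = 362 − 3(ps − 11) = 395 - 3ps. Setting this equal to supply: 395 - 3ps = -155 + 8ps, so ps = 50.
Buyers pay pb = 50 − 11 = 39; q' = -155 + 8·50 = 245.
The subsidy expands output by 245 − 221 = 24 past the efficient level; on those units the gap between marginal cost and willingness to pay runs from 0 up to 11.
DWL = ½ × 11 × 24 = 132.

Deadweight loss = £132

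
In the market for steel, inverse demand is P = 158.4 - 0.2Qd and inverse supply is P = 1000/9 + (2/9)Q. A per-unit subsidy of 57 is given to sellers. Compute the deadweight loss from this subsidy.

Pre-subsidy: 158.4 - 0.2Q = 1000/9 + (2/9)Q gives Q* = 112 and P* = 136.
With the subsidy, sellers receive Ps = Pb + 57 for each unit, where Pb is the price buyers pay.
On the curves, Pb = 158.4 - 0.2Q and Ps = 1000/9 + (2/9)Q; the wedge Ps − Pb = 57 gives 1000/9 + (2/9)Q − (158.4 - 0.2Q) = 57, so Q' = 247.
Then Pb = 158.4 − 0.2·247 = 109 and Ps = 1000/9 + (2/9)·247 = 166.
The subsidy expands output by 247 − 112 = 135 past the efficient level; on those units the gap between marginal cost and willingness to pay runs from 0 up to 57.
DWL = ½ × 57 × 135 = 3847.5.

Deadweight loss = 3847.5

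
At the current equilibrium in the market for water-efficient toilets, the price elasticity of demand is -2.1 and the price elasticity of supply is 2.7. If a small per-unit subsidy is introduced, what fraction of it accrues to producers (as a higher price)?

Producer share = 0.4375

For a small subsidy around the equilibrium, the benefit split depends on the relative slopes, which at a point are proportional to the elasticities.
Buyer share = εs/(εs + |εd|) = 2.7/(2.7 + 2.1) = 0.5625; seller share = |εd|/(εs + |εd|) = 0.4375.
So producers capture 0.4375 of the subsidy.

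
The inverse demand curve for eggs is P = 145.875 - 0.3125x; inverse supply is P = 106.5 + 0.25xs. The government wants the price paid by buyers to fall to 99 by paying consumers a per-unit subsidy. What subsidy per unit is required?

At a buyer price of 99, quantity demanded is 466.8 − 3.2·99 = 150.
Sellers supply 150 only when they receive Ps = 106.5 + 0.25·150 = 144.
s = Ps − Pb = 144 − 99 = 45.

Required subsidy s = 45 per unit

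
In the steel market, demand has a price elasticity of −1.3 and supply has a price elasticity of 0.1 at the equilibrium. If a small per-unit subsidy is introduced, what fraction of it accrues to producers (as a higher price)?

For a small subsidy around the equilibrium, the benefit split depends on the relative slopes, which at a point are proportional to the elasticities.
Buyer share = εs/(εs + |εd|) = 0.1/(0.1 + 1.3) = 1/14; seller share = |εd|/(εs + |εd|) = 13/14.
So producers capture 13/14 of the subsidy.

Producer share = 13/14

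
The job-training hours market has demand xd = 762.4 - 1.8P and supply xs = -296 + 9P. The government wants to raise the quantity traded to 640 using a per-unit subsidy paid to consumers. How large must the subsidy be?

At x = 640, invert demand for the buyer price: Pb = (762.4 − 640)/1.8 = 68; invert supply for the seller price: Ps = (640 − (-296))/9 = 104.
The subsidy must fill the gap: s = Ps − Pb = 104 − 68 = 36.

Required subsidy s = 36 per unit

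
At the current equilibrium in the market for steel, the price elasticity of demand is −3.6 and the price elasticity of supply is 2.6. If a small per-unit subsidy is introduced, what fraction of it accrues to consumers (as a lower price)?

For a small subsidy around the equilibrium, the benefit split depends on the relative slopes, which at a point are proportional to the elasticities.
Buyer share = εs/(εs + |εd|) = 2.6/(2.6 + 3.6) = 13/31; seller share = |εd|/(εs + |εd|) = 18/31.

Consumer share = 13/31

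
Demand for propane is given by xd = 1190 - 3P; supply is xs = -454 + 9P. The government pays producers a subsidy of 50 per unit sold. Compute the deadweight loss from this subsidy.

Pre-subsidy: 1190 - 3P = -454 + 9P gives P* = 137, x* = 779.
With the subsidy, sellers receive Ps = Pb + 50 for each unit, where Pb is the price buyers pay.
Supply in terms of Pb becomes xs = -454 + 9(Pb + 50) = -4 + 9Pb. Setting this equal to demand: 1190 - 3Pb = -4 + 9Pb, so Pb = 99.5.
Sellers receive Ps = 99.5 + 50 = 149.5; x' = 1190 − 3·99.5 = 891.5.
The subsidy expands output by 891.5 − 779 = 112.5 past the efficient level; on those units the gap between marginal cost and willingness to pay runs from 0 up to 50.
DWL = ½ × 50 × 112.5 = 2812.5.

Deadweight loss = 2812.5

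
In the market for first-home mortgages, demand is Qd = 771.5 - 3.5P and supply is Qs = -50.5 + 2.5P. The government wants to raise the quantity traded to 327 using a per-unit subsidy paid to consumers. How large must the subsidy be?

Required subsidy s = 24 per unit

At Q = 327, invert demand for the buyer price: Pb = (771.5 − 327)/3.5 = 127; invert supply for the seller price: Ps = (327 − (-50.5))/2.5 = 151.
The subsidy must fill the gap: s = Ps − Pb = 151 − 127 = 24.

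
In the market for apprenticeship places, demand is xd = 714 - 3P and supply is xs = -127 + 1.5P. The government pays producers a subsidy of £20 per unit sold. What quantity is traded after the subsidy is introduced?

x' = 520/3

Pre-subsidy: 714 - 3P = -127 + 1.5P gives P* = 1682/9, x* = 460/3.
With the subsidy, sellers receive Ps = Pb + 20 for each unit, where Pb is the price buyers pay.
Supply in terms of Pb becomes xs = -127 + 1.5(Pb + 20) = -97 + 1.5Pb. Setting this equal to demand: 714 - 3Pb = -97 + 1.5Pb, so Pb = 1622/9.
Sellers receive Ps = 1622/9 + 20 = 1802/9; x' = 714 − 3·(1622/9) = 520/3.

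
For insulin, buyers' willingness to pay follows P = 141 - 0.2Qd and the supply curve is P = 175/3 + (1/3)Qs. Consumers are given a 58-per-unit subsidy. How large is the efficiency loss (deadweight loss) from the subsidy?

Pre-subsidy: 141 - 0.2Q = 175/3 + (1/3)Q gives Q* = 155 and P* = 110.
With the rebate, buyers effectively pay Pb = Ps − 58, where Ps is the price sellers receive.
On the curves, Pb = 141 - 0.2Q and Ps = 175/3 + (1/3)Q; the wedge Ps − Pb = 58 gives 175/3 + (1/3)Q − (141 - 0.2Q) = 58, so Q' = 263.75.
Then Pb = 141 − 0.2·263.75 = 88.25 and Ps = 175/3 + (1/3)·263.75 = 146.25.
The subsidy expands output by 263.75 − 155 = 108.75 past the efficient level; on those units the gap between marginal cost and willingness to pay runs from 0 up to 58.
DWL = ½ × 58 × 108.75 = 3153.75.

Deadweight loss = 3153.75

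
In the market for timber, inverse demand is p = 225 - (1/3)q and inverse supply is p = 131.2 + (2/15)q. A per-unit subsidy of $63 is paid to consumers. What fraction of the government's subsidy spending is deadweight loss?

Pre-subsidy: 225 - (1/3)q = 131.2 + (2/15)q gives q* = 201 and p* = 158.
With the rebate, buyers effectively pay pb = ps − 63, where ps is the price sellers receive.
On the curves, pb = 225 - (1/3)q and ps = 131.2 + (2/15)q; the wedge ps − pb = 63 gives 131.2 + (2/15)q − (225 - (1/3)q) = 63, so q' = 336.
Then pb = 225 − (1/3)·336 = 113 and ps = 131.2 + (2/15)·336 = 176.
ΔCS = ½(201 + 336)(158 − 113) = 12082.5; ΔPS = ½(201 + 336)(176 − 158) = 4833.
Government spending = 63 × 336 = 21168.
DWL = ½ × 63 × (336 − 201) = 4252.5; fraction = 4252.5 / 21168 = 45/224.

DWL / government spending = 45/224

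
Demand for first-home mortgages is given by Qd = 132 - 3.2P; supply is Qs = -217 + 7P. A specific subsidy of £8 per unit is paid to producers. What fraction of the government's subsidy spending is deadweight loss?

Pre-subsidy: 132 - 3.2P = -217 + 7P gives P* = 1745/51, Q* = 1148/51.
With the subsidy, sellers receive Ps = Pb + 8 for each unit, where Pb is the price buyers pay.
Supply in terms of Pb becomes Qs = -217 + 7(Pb + 8) = -161 + 7Pb. Setting this equal to demand: 132 - 3.2Pb = -161 + 7Pb, so Pb = 1465/51.
Sellers receive Ps = 1465/51 + 8 = 1873/51; Q' = 132 − 3.2·(1465/51) = 2044/51.
ΔCS = ½(1148/51 + 2044/51)(1745/51 − 1465/51) = 148960/867; ΔPS = ½(1148/51 + 2044/51)(1873/51 − 1745/51) = 68096/867.
Government spending = 8 × 2044/51 = 16352/51.
DWL = ½ × 8 × (2044/51 − 1148/51) = 3584/51; fraction = (3584/51) / (16352/51) = 16/73.

DWL / government spending = 16/73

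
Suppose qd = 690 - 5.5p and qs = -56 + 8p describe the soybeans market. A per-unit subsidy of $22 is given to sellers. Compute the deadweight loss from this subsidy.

Deadweight loss = 21296/27

Pre-subsidy: 690 - 5.5p = -56 + 8p gives p* = 1492/27, q* = 10424/27.
With the subsidy, sellers receive ps = pb + 22 for each unit, where pb is the price buyers pay.
Supply in terms of pb becomes qs = -56 + 8(pb + 22) = 120 + 8pb. Setting this equal to demand: 690 - 5.5pb = 120 + 8pb, so pb = 380/9.
Sellers receive ps = 380/9 + 22 = 578/9; q' = 690 − 5.5·(380/9) = 4120/9.
The subsidy expands output by 4120/9 − 10424/27 = 1936/27 past the efficient level; on those units the gap between marginal cost and willingness to pay runs from 0 up to 22.
DWL = ½ × 22 × 1936/27 = 21296/27.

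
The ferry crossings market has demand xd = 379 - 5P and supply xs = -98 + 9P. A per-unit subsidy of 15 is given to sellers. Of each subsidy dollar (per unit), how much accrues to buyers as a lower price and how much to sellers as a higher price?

Pre-subsidy: 379 - 5P = -98 + 9P gives P* = 477/14, x* = 2921/14.
With the subsidy, sellers receive Ps = Pb + 15 for each unit, where Pb is the price buyers pay.
Supply in terms of Pb becomes xs = -98 + 9(Pb + 15) = 37 + 9Pb. Setting this equal to demand: 379 - 5Pb = 37 + 9Pb, so Pb = 171/7.
Sellers receive Ps = 171/7 + 15 = 276/7; x' = 379 − 5·(171/7) = 1798/7.
Buyers' price falls by P* − Pb = 477/14 − 171/7 = 135/14; sellers' price rises by Ps − P* = 276/7 − 477/14 = 75/14.

Buyers gain 135/14 per unit; sellers gain 75/14 per unit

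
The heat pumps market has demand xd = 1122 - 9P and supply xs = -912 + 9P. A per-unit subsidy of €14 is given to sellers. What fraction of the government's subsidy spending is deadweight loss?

Pre-subsidy: 1122 - 9P = -912 + 9P gives P* = 113, x* = 105.
With the subsidy, sellers receive Ps = Pb + 14 for each unit, where Pb is the price buyers pay.
Supply in terms of Pb becomes xs = -912 + 9(Pb + 14) = -786 + 9Pb. Setting this equal to demand: 1122 - 9Pb = -786 + 9Pb, so Pb = 106.
Sellers receive Ps = 106 + 14 = 120; x' = 1122 − 9·106 = 168.
ΔCS = ½(105 + 168)(113 − 106) = 955.5; ΔPS = ½(105 + 168)(120 − 113) = 955.5.
Government spending = 14 × 168 = 2352.
DWL = ½ × 14 × (168 − 105) = 441; fraction = 441 / 2352 = 0.1875.

DWL / government spending = 0.1875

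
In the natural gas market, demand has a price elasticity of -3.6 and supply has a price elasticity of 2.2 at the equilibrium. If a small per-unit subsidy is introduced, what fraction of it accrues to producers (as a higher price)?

For a small subsidy around the equilibrium, the benefit split depends on the relative slopes, which at a point are proportional to the elasticities.
Buyer share = εs/(εs + |εd|) = 2.2/(2.2 + 3.6) = 11/29; seller share = |εd|/(εs + |εd|) = 18/29.
So producers capture 18/29 of the subsidy.

Producer share = 18/29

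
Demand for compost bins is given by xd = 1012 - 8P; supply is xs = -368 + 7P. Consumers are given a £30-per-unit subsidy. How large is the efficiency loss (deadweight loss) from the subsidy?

Deadweight loss = £1680

Pre-subsidy: 1012 - 8P = -368 + 7P gives P* = 92, x* = 276.
With the rebate, buyers effectively pay Pb = Ps − 30, where Ps is the price sellers receive.
Demand in terms of Ps becomes xd = 1012 − 8(Ps − 30) = 1252 - 8Ps. Setting this equal to supply: 1252 - 8Ps = -368 + 7Ps, so Ps = 108.
Buyers pay Pb = 108 − 30 = 78; x' = -368 + 7·108 = 388.
The subsidy expands output by 388 − 276 = 112 past the efficient level; on those units the gap between marginal cost and willingness to pay runs from 0 up to 30.
DWL = ½ × 30 × 112 = 1680.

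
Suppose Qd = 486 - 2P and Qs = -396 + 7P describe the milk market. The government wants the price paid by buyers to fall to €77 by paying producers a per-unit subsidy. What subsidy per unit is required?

At a buyer price of 77, quantity demanded is 486 − 2·77 = 332.
Sellers supply 332 only when they receive Ps with -396 + 7·Ps = 332, i.e. Ps = 104.
s = Ps − Pb = 104 − 77 = 27.

Required subsidy s = €27 per unit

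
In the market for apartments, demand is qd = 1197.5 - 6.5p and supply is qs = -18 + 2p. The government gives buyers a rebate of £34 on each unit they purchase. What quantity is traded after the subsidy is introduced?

q' = 320

Pre-subsidy: 1197.5 - 6.5p = -18 + 2p gives p* = 143, q* = 268.
With the rebate, buyers effectively pay pb = ps − 34, where ps is the price sellers receive.
Demand in terms of ps becomes qd = 1197.5 − 6.5(ps − 34) = 1418.5 - 6.5ps. Setting this equal to supply: 1418.5 - 6.5ps = -18 + 2ps, so ps = 169.
Buyers pay pb = 169 − 34 = 135; q' = -18 + 2·169 = 320.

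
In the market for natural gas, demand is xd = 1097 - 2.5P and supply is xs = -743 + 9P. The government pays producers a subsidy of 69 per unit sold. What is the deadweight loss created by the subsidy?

Deadweight loss = 4657.5

Pre-subsidy: 1097 - 2.5P = -743 + 9P gives P* = 160, x* = 697.
With the subsidy, sellers receive Ps = Pb + 69 for each unit, where Pb is the price buyers pay.
Supply in terms of Pb becomes xs = -743 + 9(Pb + 69) = -122 + 9Pb. Setting this equal to demand: 1097 - 2.5Pb = -122 + 9Pb, so Pb = 106.
Sellers receive Ps = 106 + 69 = 175; x' = 1097 − 2.5·106 = 832.
The subsidy expands output by 832 − 697 = 135 past the efficient level; on those units the gap between marginal cost and willingness to pay runs from 0 up to 69.
DWL = ½ × 69 × 135 = 4657.5.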